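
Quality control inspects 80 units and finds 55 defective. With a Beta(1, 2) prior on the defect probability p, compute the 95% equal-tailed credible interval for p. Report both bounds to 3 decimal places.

Posterior: Beta(1+55, 2+25) = Beta(56, 27).
Equal-tailed 95% interval: the 0.025 and 0.975 quantiles of Beta(56, 27).
Posterior mean ≈ 0.675, SD ≈ 0.051; a Normal approximation gives roughly [0.575, 0.775].
Exact: F⁻¹(0.025) = 0.571; F⁻¹(0.975) = 0.771.

[0.571, 0.771]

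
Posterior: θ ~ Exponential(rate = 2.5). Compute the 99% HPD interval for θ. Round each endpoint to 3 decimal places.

The exponential density is strictly decreasing on [0, ∞), so the HPD interval is anchored at 0: [0, q] with P(θ ≤ q) = 0.99.
q = −ln(1 − 0.99) / 2.5 = 4.6052 / 2.5 = 1.842.

[0.000, 1.842]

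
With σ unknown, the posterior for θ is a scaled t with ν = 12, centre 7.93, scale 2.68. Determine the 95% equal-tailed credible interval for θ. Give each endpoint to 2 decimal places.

The t_12 distribution is symmetric; the 95% interval is 7.93 ± t·2.68 with t_{0.975,12} = 2.179.
Half-width: 2.179 × 2.68 = 5.84.
7.93 − 5.84 = 2.09; 7.93 + 5.84 = 13.77.

[2.09, 13.77]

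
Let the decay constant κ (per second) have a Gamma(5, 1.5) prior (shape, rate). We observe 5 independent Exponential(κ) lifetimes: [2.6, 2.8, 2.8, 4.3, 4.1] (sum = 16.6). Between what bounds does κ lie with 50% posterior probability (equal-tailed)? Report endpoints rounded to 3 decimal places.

[0.427, 0.658]

Posterior: Gamma(5+5, 1.5+16.6) = Gamma(10, 18.1) (shape, rate).
Equal-tailed 50% interval: Gamma(10, 18.1) quantiles at 0.25 and 0.75.
Posterior mean ≈ 0.552, SD ≈ 0.175; a Normal approximation gives roughly [0.435, 0.670].
Exact: lower = 0.427; upper = 0.658.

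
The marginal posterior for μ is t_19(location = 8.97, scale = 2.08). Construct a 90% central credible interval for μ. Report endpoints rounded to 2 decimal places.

[5.37, 12.57]

The t_19 distribution is symmetric; the 90% interval is 8.97 ± t·2.08 with t_{0.95,19} = 1.729.
Half-width: 1.729 × 2.08 = 3.60.
8.97 − 3.60 = 5.37; 8.97 + 3.60 = 12.57.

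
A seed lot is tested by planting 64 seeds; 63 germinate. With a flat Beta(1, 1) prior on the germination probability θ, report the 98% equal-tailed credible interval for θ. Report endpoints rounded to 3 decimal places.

[0.902, 0.998]

Posterior: Beta(1+63, 1+1) = Beta(64, 2).
Equal-tailed 98% interval: the 0.01 and 0.99 quantiles of Beta(64, 2).
Posterior mean ≈ 0.970, SD ≈ 0.021; a Normal approximation gives roughly [0.921, 1.018].
Exact: F⁻¹(0.01) = 0.902; F⁻¹(0.99) = 0.998.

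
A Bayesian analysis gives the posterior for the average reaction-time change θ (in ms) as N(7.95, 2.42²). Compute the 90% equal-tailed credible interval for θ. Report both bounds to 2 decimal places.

[3.97, 11.93]

The posterior is symmetric, so the 90% equal-tailed interval is θ = 7.95 ± z·2.42 with z = 1.645.
Half-width: 1.645 × 2.42 = 3.98.
7.95 − 3.98 = 3.97; 7.95 + 3.98 = 11.93.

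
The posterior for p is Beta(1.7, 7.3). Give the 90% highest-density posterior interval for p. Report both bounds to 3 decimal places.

[0.006, 0.367]

The posterior is unimodal and skewed, so the HPD interval has equal density at both endpoints and is the shortest 90% interval.
Solving f(0.006) = f(0.367) with F(0.367) − F(0.006) = 0.90 gives [0.006, 0.367].
For comparison, the equal-tailed interval is [0.031, 0.427]; the HPD is narrower and shifted toward the mode.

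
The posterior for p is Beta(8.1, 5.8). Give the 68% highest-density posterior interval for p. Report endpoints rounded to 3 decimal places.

The posterior is unimodal and skewed, so the HPD interval has equal density at both endpoints and is the shortest 68% interval.
Solving f(0.461) = f(0.723) with F(0.723) − F(0.461) = 0.68 gives [0.461, 0.723].
For comparison, the equal-tailed interval is [0.451, 0.714]; the HPD is narrower and shifted toward the mode.

[0.461, 0.723]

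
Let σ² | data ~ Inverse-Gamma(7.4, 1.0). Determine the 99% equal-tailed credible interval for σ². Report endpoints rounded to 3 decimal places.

[0.062, 0.445]

Inverse-Gamma(7.4, 1.0) quantiles: F⁻¹(0.005) and F⁻¹(0.995).
Equivalently, 1/σ² ~ Gamma(7.4, rate = 1.0); invert its 0.995 and 0.005 quantiles.
Posterior mean ≈ 0.156, SD ≈ 0.067; a Normal approximation gives roughly [-0.017, 0.329].
Exact: lower = 0.062; upper = 0.445.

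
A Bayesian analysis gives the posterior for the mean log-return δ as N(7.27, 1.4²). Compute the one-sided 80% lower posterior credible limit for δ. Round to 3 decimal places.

Need L with P(δ ≥ L) = 0.80: L = 7.27 − z_{0.2}·1.4.
z = 0.842; L = 7.27 − 0.842 × 1.4 = 6.092.

6.092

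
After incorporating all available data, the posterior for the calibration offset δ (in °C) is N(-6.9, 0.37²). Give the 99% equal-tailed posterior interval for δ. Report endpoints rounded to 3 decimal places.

[-7.853, -5.947]

The posterior is symmetric, so the 99% equal-tailed interval is δ = -6.9 ± z·0.37 with z = 2.576.
Half-width: 2.576 × 0.37 = 0.953.
-6.9 − 0.953 = -7.853; -6.9 + 0.953 = -5.947.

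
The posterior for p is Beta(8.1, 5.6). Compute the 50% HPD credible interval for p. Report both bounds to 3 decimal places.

The posterior is unimodal and skewed, so the HPD interval has equal density at both endpoints and is the shortest 50% interval.
Solving f(0.514) = f(0.694) with F(0.694) − F(0.514) = 0.50 gives [0.514, 0.694].
For comparison, the equal-tailed interval is [0.503, 0.684]; the HPD is narrower and shifted toward the mode.

[0.514, 0.694]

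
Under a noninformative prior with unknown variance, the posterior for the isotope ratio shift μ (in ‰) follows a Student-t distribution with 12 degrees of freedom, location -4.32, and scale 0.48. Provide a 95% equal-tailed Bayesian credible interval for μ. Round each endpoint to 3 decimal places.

[-5.366, -3.274]

The t_12 distribution is symmetric; the 95% interval is -4.32 ± t·0.48 with t_{0.975,12} = 2.179.
Half-width: 2.179 × 0.48 = 1.046.
-4.32 − 1.046 = -5.366; -4.32 + 1.046 = -3.274.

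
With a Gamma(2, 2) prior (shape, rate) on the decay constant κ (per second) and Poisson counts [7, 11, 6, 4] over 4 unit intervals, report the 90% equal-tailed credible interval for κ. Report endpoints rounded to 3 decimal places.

Posterior: Gamma(2+28, 2+4) = Gamma(30, 6) (shape, rate).
Equal-tailed 90% interval: Gamma(30, 6) quantiles at 0.05 and 0.95.
Posterior mean ≈ 5.000, SD ≈ 0.913; a Normal approximation gives roughly [3.498, 6.502].
Exact: lower = 3.599; upper = 6.590.

[3.599, 6.590]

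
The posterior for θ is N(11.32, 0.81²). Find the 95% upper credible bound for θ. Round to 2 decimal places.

12.65

Need U with P(θ ≤ U) = 0.95: U = 11.32 + z_{0.05}·0.81.
z = 1.645; U = 11.32 + 1.645 × 0.81 = 12.65.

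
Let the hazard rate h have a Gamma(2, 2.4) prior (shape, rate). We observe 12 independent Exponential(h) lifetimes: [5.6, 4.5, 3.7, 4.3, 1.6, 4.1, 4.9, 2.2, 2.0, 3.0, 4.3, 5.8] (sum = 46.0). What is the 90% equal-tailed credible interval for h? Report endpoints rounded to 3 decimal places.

Posterior: Gamma(2+12, 2.4+46.0) = Gamma(14, 48.4) (shape, rate).
Equal-tailed 90% interval: Gamma(14, 48.4) quantiles at 0.05 and 0.95.
Posterior mean ≈ 0.289, SD ≈ 0.077; a Normal approximation gives roughly [0.162, 0.416].
Exact: lower = 0.175; upper = 0.427.

[0.175, 0.427]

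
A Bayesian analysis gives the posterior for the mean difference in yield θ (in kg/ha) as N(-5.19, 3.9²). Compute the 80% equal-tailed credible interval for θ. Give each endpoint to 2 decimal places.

The posterior is symmetric, so the 80% equal-tailed interval is θ = -5.19 ± z·3.9 with z = 1.282.
Half-width: 1.282 × 3.9 = 5.00.
-5.19 − 5.00 = -10.19; -5.19 + 5.00 = -0.19.

[-10.19, -0.19]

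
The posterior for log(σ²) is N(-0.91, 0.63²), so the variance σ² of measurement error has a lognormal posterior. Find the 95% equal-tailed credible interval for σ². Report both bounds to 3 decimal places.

[0.117, 1.384]

On the log scale the 95% interval is -0.91 ± 1.960 × 0.63 = [-2.1448, 0.3248].
Exponentiate: [e^-2.1448, e^0.3248] = [0.117, 1.384].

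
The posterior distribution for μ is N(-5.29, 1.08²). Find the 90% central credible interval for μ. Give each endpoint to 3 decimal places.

[-7.066, -3.514]

The posterior is symmetric, so the 90% equal-tailed interval is μ = -5.29 ± z·1.08 with z = 1.645.
Half-width: 1.645 × 1.08 = 1.776.
-5.29 − 1.776 = -7.066; -5.29 + 1.776 = -3.514.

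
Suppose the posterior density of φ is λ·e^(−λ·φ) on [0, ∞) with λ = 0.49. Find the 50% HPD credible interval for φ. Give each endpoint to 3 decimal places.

[0.000, 1.415]

The exponential density is strictly decreasing on [0, ∞), so the HPD interval is anchored at 0: [0, q] with P(φ ≤ q) = 0.50.
q = −ln(1 − 0.50) / 0.49 = 0.6931 / 0.49 = 1.415.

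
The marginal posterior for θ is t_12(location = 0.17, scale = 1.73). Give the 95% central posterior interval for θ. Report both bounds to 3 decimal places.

[-3.599, 3.939]

The t_12 distribution is symmetric; the 95% interval is 0.17 ± t·1.73 with t_{0.975,12} = 2.179.
Half-width: 2.179 × 1.73 = 3.769.
0.17 − 3.769 = -3.599; 0.17 + 3.769 = 3.939.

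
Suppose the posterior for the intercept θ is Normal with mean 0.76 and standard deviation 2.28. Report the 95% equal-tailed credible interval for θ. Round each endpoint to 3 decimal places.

The posterior is symmetric, so the 95% equal-tailed interval is θ = 0.76 ± z·2.28 with z = 1.960.
Half-width: 1.960 × 2.28 = 4.469.
0.76 − 4.469 = -3.709; 0.76 + 4.469 = 5.229.

[-3.709, 5.229]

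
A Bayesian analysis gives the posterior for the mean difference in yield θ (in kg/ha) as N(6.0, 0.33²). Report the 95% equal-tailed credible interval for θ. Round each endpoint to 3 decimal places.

The posterior is symmetric, so the 95% equal-tailed interval is θ = 6.0 ± z·0.33 with z = 1.960.
Half-width: 1.960 × 0.33 = 0.647.
6.0 − 0.647 = 5.353; 6.0 + 0.647 = 6.647.

[5.353, 6.647]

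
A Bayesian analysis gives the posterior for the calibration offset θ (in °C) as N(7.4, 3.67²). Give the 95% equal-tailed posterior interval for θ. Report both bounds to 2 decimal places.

[0.21, 14.59]

The posterior is symmetric, so the 95% equal-tailed interval is θ = 7.4 ± z·3.67 with z = 1.960.
Half-width: 1.960 × 3.67 = 7.19.
7.4 − 7.19 = 0.21; 7.4 + 7.19 = 14.59.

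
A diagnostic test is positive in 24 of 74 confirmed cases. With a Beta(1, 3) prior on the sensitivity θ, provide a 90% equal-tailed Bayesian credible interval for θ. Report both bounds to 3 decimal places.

Posterior: Beta(1+24, 3+50) = Beta(25, 53).
Equal-tailed 90% interval: the 0.05 and 0.95 quantiles of Beta(25, 53).
Posterior mean ≈ 0.321, SD ≈ 0.053; a Normal approximation gives roughly [0.234, 0.407].
Exact: F⁻¹(0.05) = 0.237; F⁻¹(0.95) = 0.410.

[0.237, 0.410]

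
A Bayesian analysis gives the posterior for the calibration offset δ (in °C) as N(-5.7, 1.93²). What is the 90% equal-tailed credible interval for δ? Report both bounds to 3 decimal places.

The posterior is symmetric, so the 90% equal-tailed interval is δ = -5.7 ± z·1.93 with z = 1.645.
Half-width: 1.645 × 1.93 = 3.175.
-5.7 − 3.175 = -8.875; -5.7 + 3.175 = -2.525.

[-8.875, -2.525]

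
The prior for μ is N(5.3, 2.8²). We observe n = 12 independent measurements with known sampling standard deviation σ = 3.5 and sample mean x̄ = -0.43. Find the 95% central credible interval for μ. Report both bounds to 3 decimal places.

[-1.633, 2.093]

Posterior precision = 1/2.8² + 12/3.5² = 0.1276 + 0.9796 = 1.1071, so posterior SD = 0.9504.
Posterior mean = (5.3/2.8² + 12·-0.43/3.5²) / 1.1071 = 0.2301.
Interval: 0.2301 ± 1.960 × 0.9504 → [-1.633, 2.093].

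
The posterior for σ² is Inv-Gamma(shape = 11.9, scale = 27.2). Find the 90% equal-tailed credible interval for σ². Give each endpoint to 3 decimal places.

[1.504, 3.972]

Inverse-Gamma(11.9, 27.2) quantiles: F⁻¹(0.05) and F⁻¹(0.95).
Equivalently, 1/σ² ~ Gamma(11.9, rate = 27.2); invert its 0.95 and 0.05 quantiles.
Posterior mean ≈ 2.495, SD ≈ 0.793; a Normal approximation gives roughly [1.191, 3.800].
Exact: lower = 1.504; upper = 3.972.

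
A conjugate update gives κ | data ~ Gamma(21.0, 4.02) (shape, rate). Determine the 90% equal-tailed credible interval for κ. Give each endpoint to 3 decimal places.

Posterior: Gamma(shape 21.0, rate 4.02).
Equal-tailed 90% interval: Gamma(21.0, 4.02) quantiles at 0.05 and 0.95.
Posterior mean ≈ 5.224, SD ≈ 1.140; a Normal approximation gives roughly [3.349, 7.099].
Exact: lower = 3.501; upper = 7.229.

[3.501, 7.229]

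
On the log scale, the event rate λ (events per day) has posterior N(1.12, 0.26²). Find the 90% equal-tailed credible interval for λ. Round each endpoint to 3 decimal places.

On the log scale the 90% interval is 1.12 ± 1.645 × 0.26 = [0.6923, 1.5477].
Exponentiate: [e^0.6923, e^1.5477] = [1.998, 4.700].

[1.998, 4.700]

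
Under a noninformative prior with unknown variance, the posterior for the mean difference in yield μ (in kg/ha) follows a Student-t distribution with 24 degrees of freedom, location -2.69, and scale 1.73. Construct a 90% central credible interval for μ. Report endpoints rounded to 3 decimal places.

[-5.650, 0.270]

The t_24 distribution is symmetric; the 90% interval is -2.69 ± t·1.73 with t_{0.95,24} = 1.711.
Half-width: 1.711 × 1.73 = 2.960.
-2.69 − 2.960 = -5.650; -2.69 + 2.960 = 0.270.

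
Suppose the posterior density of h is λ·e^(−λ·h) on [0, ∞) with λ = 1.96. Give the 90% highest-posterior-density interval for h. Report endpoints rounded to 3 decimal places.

The exponential density is strictly decreasing on [0, ∞), so the HPD interval is anchored at 0: [0, q] with P(h ≤ q) = 0.90.
q = −ln(1 − 0.90) / 1.96 = 2.3026 / 1.96 = 1.175.

[0.000, 1.175]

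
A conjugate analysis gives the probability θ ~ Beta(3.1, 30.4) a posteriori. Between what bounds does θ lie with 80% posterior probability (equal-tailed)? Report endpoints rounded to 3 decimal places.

Posterior: Beta(3.1, 30.4).
Equal-tailed 80% interval: the 0.1 and 0.9 quantiles of Beta(3.1, 30.4).
Posterior mean ≈ 0.093, SD ≈ 0.049; a Normal approximation gives roughly [0.029, 0.156].
Exact: F⁻¹(0.1) = 0.036; F⁻¹(0.9) = 0.160.

[0.036, 0.160]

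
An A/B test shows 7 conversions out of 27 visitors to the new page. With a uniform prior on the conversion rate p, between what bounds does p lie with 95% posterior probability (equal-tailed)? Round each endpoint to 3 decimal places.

Posterior: Beta(1+7, 1+20) = Beta(8, 21).
Equal-tailed 95% interval: the 0.025 and 0.975 quantiles of Beta(8, 21).
Posterior mean ≈ 0.276, SD ≈ 0.082; a Normal approximation gives roughly [0.116, 0.436].
Exact: F⁻¹(0.025) = 0.132; F⁻¹(0.975) = 0.449.

[0.132, 0.449]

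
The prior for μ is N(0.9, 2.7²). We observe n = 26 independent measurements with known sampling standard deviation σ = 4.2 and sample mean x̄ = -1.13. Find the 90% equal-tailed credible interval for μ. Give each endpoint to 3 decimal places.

Posterior precision = 1/2.7² + 26/4.2² = 0.1372 + 1.4739 = 1.6111, so posterior SD = 0.7878.
Posterior mean = (0.9/2.7² + 26·-1.13/4.2²) / 1.6111 = -0.9572.
Interval: -0.9572 ± 1.645 × 0.7878 → [-2.253, 0.339].

[-2.253, 0.339]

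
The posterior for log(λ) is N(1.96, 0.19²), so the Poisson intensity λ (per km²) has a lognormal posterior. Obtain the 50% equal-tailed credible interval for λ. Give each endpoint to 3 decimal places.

[6.245, 8.070]

On the log scale the 50% interval is 1.96 ± 0.674 × 0.19 = [1.8318, 2.0882].
Exponentiate: [e^1.8318, e^2.0882] = [6.245, 8.070].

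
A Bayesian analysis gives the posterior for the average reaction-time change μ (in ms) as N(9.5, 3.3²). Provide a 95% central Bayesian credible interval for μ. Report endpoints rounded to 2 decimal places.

[3.03, 15.97]

The posterior is symmetric, so the 95% equal-tailed interval is μ = 9.5 ± z·3.3 with z = 1.960.
Half-width: 1.960 × 3.3 = 6.47.
9.5 − 6.47 = 3.03; 9.5 + 6.47 = 15.97.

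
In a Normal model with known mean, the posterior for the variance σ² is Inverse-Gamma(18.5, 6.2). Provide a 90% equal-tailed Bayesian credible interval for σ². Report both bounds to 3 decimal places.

Inverse-Gamma(18.5, 6.2) quantiles: F⁻¹(0.05) and F⁻¹(0.95).
Equivalently, 1/σ² ~ Gamma(18.5, rate = 6.2); invert its 0.95 and 0.05 quantiles.
Posterior mean ≈ 0.354, SD ≈ 0.087; a Normal approximation gives roughly [0.211, 0.498].
Exact: lower = 0.238; upper = 0.515.

[0.238, 0.515]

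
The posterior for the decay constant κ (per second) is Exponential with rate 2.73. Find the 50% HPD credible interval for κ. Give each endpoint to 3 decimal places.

The exponential density is strictly decreasing on [0, ∞), so the HPD interval is anchored at 0: [0, q] with P(κ ≤ q) = 0.50.
q = −ln(1 − 0.50) / 2.73 = 0.6931 / 2.73 = 0.254.

[0.000, 0.254]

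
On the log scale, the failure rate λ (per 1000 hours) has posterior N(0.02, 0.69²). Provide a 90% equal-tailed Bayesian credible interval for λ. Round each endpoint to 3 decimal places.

On the log scale the 90% interval is 0.02 ± 1.645 × 0.69 = [-1.1149, 1.1549].
Exponentiate: [e^-1.1149, e^1.1549] = [0.328, 3.174].

[0.328, 3.174]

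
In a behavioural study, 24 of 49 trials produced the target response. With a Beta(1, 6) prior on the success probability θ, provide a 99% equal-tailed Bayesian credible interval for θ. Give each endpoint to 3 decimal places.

Posterior: Beta(1+24, 6+25) = Beta(25, 31).
Equal-tailed 99% interval: the 0.005 and 0.995 quantiles of Beta(25, 31).
Posterior mean ≈ 0.446, SD ≈ 0.066; a Normal approximation gives roughly [0.277, 0.616].
Exact: F⁻¹(0.005) = 0.283; F⁻¹(0.995) = 0.617.

[0.283, 0.617]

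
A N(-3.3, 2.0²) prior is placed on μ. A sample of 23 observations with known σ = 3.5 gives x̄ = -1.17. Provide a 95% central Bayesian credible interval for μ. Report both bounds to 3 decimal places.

Posterior precision = 1/2.0² + 23/3.5² = 0.2500 + 1.8776 = 2.1276, so posterior SD = 0.6856.
Posterior mean = (-3.3/2.0² + 23·-1.17/3.5²) / 2.1276 = -1.4203.
Interval: -1.4203 ± 1.960 × 0.6856 → [-2.764, -0.077].

[-2.764, -0.077]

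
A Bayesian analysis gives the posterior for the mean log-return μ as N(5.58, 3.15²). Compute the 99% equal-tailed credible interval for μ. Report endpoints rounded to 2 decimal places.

The posterior is symmetric, so the 99% equal-tailed interval is μ = 5.58 ± z·3.15 with z = 2.576.
Half-width: 2.576 × 3.15 = 8.11.
5.58 − 8.11 = -2.53; 5.58 + 8.11 = 13.69.

[-2.53, 13.69]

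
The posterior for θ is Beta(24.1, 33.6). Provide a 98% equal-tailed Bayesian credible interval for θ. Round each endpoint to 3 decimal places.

Posterior: Beta(24.1, 33.6).
Equal-tailed 98% interval: the 0.01 and 0.99 quantiles of Beta(24.1, 33.6).
Posterior mean ≈ 0.418, SD ≈ 0.064; a Normal approximation gives roughly [0.268, 0.567].
Exact: F⁻¹(0.01) = 0.274; F⁻¹(0.99) = 0.570.

[0.274, 0.570]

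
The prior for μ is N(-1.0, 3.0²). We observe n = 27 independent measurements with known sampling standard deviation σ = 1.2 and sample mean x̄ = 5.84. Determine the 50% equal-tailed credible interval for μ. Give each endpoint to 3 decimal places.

Posterior precision = 1/3.0² + 27/1.2² = 0.1111 + 18.7500 = 18.8611, so posterior SD = 0.2303.
Posterior mean = (-1.0/3.0² + 27·5.84/1.2²) / 18.8611 = 5.7997.
Interval: 5.7997 ± 0.674 × 0.2303 → [5.644, 5.955].

[5.644, 5.955]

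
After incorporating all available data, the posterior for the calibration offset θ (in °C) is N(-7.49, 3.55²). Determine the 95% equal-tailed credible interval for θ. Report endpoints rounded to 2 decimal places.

The posterior is symmetric, so the 95% equal-tailed interval is θ = -7.49 ± z·3.55 with z = 1.960.
Half-width: 1.960 × 3.55 = 6.96.
-7.49 − 6.96 = -14.45; -7.49 + 6.96 = -0.53.

[-14.45, -0.53]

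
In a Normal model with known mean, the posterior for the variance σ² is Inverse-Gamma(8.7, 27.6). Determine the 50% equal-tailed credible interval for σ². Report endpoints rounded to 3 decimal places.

[2.637, 4.199]

Inverse-Gamma(8.7, 27.6) quantiles: F⁻¹(0.25) and F⁻¹(0.75).
Equivalently, 1/σ² ~ Gamma(8.7, rate = 27.6); invert its 0.75 and 0.25 quantiles.
Posterior mean ≈ 3.584, SD ≈ 1.385; a Normal approximation gives roughly [2.650, 4.518].
Exact: lower = 2.637; upper = 4.199.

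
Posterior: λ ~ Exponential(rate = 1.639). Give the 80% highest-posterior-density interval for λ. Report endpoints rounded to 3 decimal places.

The exponential density is strictly decreasing on [0, ∞), so the HPD interval is anchored at 0: [0, q] with P(λ ≤ q) = 0.80.
q = −ln(1 − 0.80) / 1.639 = 1.6094 / 1.639 = 0.982.

[0.000, 0.982]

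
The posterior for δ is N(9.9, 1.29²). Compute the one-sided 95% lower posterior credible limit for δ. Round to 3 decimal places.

7.778

Need L with P(δ ≥ L) = 0.95: L = 9.9 − z_{0.05}·1.29.
z = 1.645; L = 9.9 − 1.645 × 1.29 = 7.778.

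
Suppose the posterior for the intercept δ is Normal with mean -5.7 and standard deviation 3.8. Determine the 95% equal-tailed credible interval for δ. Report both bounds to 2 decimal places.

The posterior is symmetric, so the 95% equal-tailed interval is δ = -5.7 ± z·3.8 with z = 1.960.
Half-width: 1.960 × 3.8 = 7.45.
-5.7 − 7.45 = -13.15; -5.7 + 7.45 = 1.75.

[-13.15, 1.75]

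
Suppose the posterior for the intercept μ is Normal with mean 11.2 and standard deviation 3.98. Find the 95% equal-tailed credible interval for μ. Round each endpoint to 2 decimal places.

The posterior is symmetric, so the 95% equal-tailed interval is μ = 11.2 ± z·3.98 with z = 1.960.
Half-width: 1.960 × 3.98 = 7.80.
11.2 − 7.80 = 3.40; 11.2 + 7.80 = 19.00.

[3.40, 19.00]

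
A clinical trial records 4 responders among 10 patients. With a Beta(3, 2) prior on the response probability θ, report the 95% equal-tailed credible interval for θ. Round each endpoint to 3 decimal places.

Posterior: Beta(3+4, 2+6) = Beta(7, 8).
Equal-tailed 95% interval: the 0.025 and 0.975 quantiles of Beta(7, 8).
Posterior mean ≈ 0.467, SD ≈ 0.125; a Normal approximation gives roughly [0.222, 0.711].
Exact: F⁻¹(0.025) = 0.230; F⁻¹(0.975) = 0.711.

[0.230, 0.711]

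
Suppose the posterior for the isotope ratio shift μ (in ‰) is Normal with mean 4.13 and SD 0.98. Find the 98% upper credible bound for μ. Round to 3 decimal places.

6.143

Need U with P(μ ≤ U) = 0.98: U = 4.13 + z_{0.02}·0.98.
z = 2.054; U = 4.13 + 2.054 × 0.98 = 6.143.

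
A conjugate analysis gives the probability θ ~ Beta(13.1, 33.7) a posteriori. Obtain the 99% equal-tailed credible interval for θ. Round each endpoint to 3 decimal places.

[0.133, 0.461]

Posterior: Beta(13.1, 33.7).
Equal-tailed 99% interval: the 0.005 and 0.995 quantiles of Beta(13.1, 33.7).
Posterior mean ≈ 0.280, SD ≈ 0.065; a Normal approximation gives roughly [0.113, 0.447].
Exact: F⁻¹(0.005) = 0.133; F⁻¹(0.995) = 0.461.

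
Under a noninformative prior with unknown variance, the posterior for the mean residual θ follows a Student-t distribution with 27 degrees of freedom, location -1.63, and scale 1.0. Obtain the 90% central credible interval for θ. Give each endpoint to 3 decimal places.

The t_27 distribution is symmetric; the 90% interval is -1.63 ± t·1.0 with t_{0.95,27} = 1.703.
Half-width: 1.703 × 1.0 = 1.703.
-1.63 − 1.703 = -3.333; -1.63 + 1.703 = 0.073.

[-3.333, 0.073]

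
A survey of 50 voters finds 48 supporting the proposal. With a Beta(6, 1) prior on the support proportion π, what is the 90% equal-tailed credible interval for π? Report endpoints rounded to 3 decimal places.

[0.892, 0.985]

Posterior: Beta(6+48, 1+2) = Beta(54, 3).
Equal-tailed 90% interval: the 0.05 and 0.95 quantiles of Beta(54, 3).
Posterior mean ≈ 0.947, SD ≈ 0.029; a Normal approximation gives roughly [0.899, 0.996].
Exact: F⁻¹(0.05) = 0.892; F⁻¹(0.95) = 0.985.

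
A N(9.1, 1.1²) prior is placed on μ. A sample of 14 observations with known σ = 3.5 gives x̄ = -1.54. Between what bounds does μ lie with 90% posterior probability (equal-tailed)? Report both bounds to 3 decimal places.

Posterior precision = 1/1.1² + 14/3.5² = 0.8264 + 1.1429 = 1.9693, so posterior SD = 0.7126.
Posterior mean = (9.1/1.1² + 14·-1.54/3.5²) / 1.9693 = 2.9252.
Interval: 2.9252 ± 1.645 × 0.7126 → [1.753, 4.097].

[1.753, 4.097]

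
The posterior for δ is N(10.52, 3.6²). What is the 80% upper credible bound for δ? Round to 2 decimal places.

Need U with P(δ ≤ U) = 0.80: U = 10.52 + z_{0.2}·3.6.
z = 0.842; U = 10.52 + 0.842 × 3.6 = 13.55.

13.55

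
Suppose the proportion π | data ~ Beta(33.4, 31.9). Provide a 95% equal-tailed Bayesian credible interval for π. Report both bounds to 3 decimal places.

[0.391, 0.631]

Posterior: Beta(33.4, 31.9).
Equal-tailed 95% interval: the 0.025 and 0.975 quantiles of Beta(33.4, 31.9).
Posterior mean ≈ 0.511, SD ≈ 0.061; a Normal approximation gives roughly [0.391, 0.632].
Exact: F⁻¹(0.025) = 0.391; F⁻¹(0.975) = 0.631.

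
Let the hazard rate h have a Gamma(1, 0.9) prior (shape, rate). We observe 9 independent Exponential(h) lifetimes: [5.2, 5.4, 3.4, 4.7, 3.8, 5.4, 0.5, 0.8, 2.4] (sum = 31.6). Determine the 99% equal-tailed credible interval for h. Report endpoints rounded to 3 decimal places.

[0.114, 0.615]

Posterior: Gamma(1+9, 0.9+31.6) = Gamma(10, 32.5) (shape, rate).
Equal-tailed 99% interval: Gamma(10, 32.5) quantiles at 0.005 and 0.995.
Posterior mean ≈ 0.308, SD ≈ 0.097; a Normal approximation gives roughly [0.057, 0.558].
Exact: lower = 0.114; upper = 0.615.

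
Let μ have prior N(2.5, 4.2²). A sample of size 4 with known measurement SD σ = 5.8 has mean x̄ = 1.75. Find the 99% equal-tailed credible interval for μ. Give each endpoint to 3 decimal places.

Posterior precision = 1/4.2² + 4/5.8² = 0.0567 + 0.1189 = 0.1756, so posterior SD = 2.3864.
Posterior mean = (2.5/4.2² + 4·1.75/5.8²) / 0.1756 = 1.9921.
Interval: 1.9921 ± 2.576 × 2.3864 → [-4.155, 8.139].

[-4.155, 8.139]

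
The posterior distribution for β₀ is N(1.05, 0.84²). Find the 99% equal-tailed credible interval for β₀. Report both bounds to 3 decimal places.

The posterior is symmetric, so the 99% equal-tailed interval is β₀ = 1.05 ± z·0.84 with z = 2.576.
Half-width: 2.576 × 0.84 = 2.164.
1.05 − 2.164 = -1.114; 1.05 + 2.164 = 3.214.

[-1.114, 3.214]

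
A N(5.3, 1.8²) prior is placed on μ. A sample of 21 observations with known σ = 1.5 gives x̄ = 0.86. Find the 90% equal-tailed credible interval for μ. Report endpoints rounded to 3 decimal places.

Posterior precision = 1/1.8² + 21/1.5² = 0.3086 + 9.3333 = 9.6420, so posterior SD = 0.3220.
Posterior mean = (5.3/1.8² + 21·0.86/1.5²) / 9.6420 = 1.0021.
Interval: 1.0021 ± 1.645 × 0.3220 → [0.472, 1.532].

[0.472, 1.532]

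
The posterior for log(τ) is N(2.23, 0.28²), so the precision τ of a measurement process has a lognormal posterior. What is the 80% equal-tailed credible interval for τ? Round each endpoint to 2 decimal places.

[6.50, 13.31]

On the log scale the 80% interval is 2.23 ± 1.282 × 0.28 = [1.8712, 2.5888].
Exponentiate: [e^1.8712, e^2.5888] = [6.50, 13.31].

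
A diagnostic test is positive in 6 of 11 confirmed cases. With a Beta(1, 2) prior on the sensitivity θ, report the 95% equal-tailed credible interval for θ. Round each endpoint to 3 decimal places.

[0.251, 0.749]

Posterior: Beta(1+6, 2+5) = Beta(7, 7).
Equal-tailed 95% interval: the 0.025 and 0.975 quantiles of Beta(7, 7).
Posterior mean ≈ 0.500, SD ≈ 0.129; a Normal approximation gives roughly [0.247, 0.753].
Exact: F⁻¹(0.025) = 0.251; F⁻¹(0.975) = 0.749.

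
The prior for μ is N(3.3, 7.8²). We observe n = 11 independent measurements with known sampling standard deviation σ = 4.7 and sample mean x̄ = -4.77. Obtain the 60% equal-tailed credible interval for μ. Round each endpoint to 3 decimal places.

Posterior precision = 1/7.8² + 11/4.7² = 0.0164 + 0.4980 = 0.5144, so posterior SD = 1.3943.
Posterior mean = (3.3/7.8² + 11·-4.77/4.7²) / 0.5144 = -4.5121.
Interval: -4.5121 ± 0.842 × 1.3943 → [-5.686, -3.339].

[-5.686, -3.339]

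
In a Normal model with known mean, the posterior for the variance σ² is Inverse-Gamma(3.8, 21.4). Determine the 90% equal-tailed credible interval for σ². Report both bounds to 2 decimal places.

Inverse-Gamma(3.8, 21.4) quantiles: F⁻¹(0.05) and F⁻¹(0.95).
Equivalently, 1/σ² ~ Gamma(3.8, rate = 21.4); invert its 0.95 and 0.05 quantiles.
Posterior mean ≈ 7.64, SD ≈ 5.70; a Normal approximation gives roughly [-1.73, 17.01].
Exact: lower = 2.87; upper = 17.10.

[2.87, 17.10]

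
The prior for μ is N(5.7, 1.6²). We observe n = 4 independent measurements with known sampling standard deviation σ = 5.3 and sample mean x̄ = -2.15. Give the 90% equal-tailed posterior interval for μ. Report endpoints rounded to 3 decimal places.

Posterior precision = 1/1.6² + 4/5.3² = 0.3906 + 0.1424 = 0.5330, so posterior SD = 1.3697.
Posterior mean = (5.7/1.6² + 4·-2.15/5.3²) / 0.5330 = 3.6028.
Interval: 3.6028 ± 1.645 × 1.3697 → [1.350, 5.856].

[1.350, 5.856]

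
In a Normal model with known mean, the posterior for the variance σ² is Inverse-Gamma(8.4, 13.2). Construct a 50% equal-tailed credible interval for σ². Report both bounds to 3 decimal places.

[1.303, 2.093]

Inverse-Gamma(8.4, 13.2) quantiles: F⁻¹(0.25) and F⁻¹(0.75).
Equivalently, 1/σ² ~ Gamma(8.4, rate = 13.2); invert its 0.75 and 0.25 quantiles.
Posterior mean ≈ 1.784, SD ≈ 0.705; a Normal approximation gives roughly [1.308, 2.259].
Exact: lower = 1.303; upper = 2.093.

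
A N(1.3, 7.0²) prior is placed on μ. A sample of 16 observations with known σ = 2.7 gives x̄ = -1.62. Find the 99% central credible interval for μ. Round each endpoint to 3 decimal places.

Posterior precision = 1/7.0² + 16/2.7² = 0.0204 + 2.1948 = 2.2152, so posterior SD = 0.6719.
Posterior mean = (1.3/7.0² + 16·-1.62/2.7²) / 2.2152 = -1.5931.
Interval: -1.5931 ± 2.576 × 0.6719 → [-3.324, 0.138].

[-3.324, 0.138]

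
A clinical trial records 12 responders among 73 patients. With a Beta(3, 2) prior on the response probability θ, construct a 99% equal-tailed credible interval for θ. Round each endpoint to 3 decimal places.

Posterior: Beta(3+12, 2+61) = Beta(15, 63).
Equal-tailed 99% interval: the 0.005 and 0.995 quantiles of Beta(15, 63).
Posterior mean ≈ 0.192, SD ≈ 0.044; a Normal approximation gives roughly [0.078, 0.307].
Exact: F⁻¹(0.005) = 0.094; F⁻¹(0.995) = 0.320.

[0.094, 0.320]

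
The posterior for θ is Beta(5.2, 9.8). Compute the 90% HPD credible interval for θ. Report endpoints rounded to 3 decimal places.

[0.150, 0.538]

The posterior is unimodal and skewed, so the HPD interval has equal density at both endpoints and is the shortest 90% interval.
Solving f(0.150) = f(0.538) with F(0.538) − F(0.150) = 0.90 gives [0.150, 0.538].
For comparison, the equal-tailed interval is [0.163, 0.554]; the HPD is narrower and shifted toward the mode.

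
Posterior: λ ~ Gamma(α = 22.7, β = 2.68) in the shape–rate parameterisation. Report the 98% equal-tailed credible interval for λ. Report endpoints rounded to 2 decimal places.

[4.89, 13.14]

Posterior: Gamma(shape 22.7, rate 2.68).
Equal-tailed 98% interval: Gamma(22.7, 2.68) quantiles at 0.01 and 0.99.
Posterior mean ≈ 8.47, SD ≈ 1.78; a Normal approximation gives roughly [4.33, 12.61].
Exact: lower = 4.89; upper = 13.14.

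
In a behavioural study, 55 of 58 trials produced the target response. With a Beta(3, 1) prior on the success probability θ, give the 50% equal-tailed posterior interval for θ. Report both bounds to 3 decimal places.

Posterior: Beta(3+55, 1+3) = Beta(58, 4).
Equal-tailed 50% interval: the 0.25 and 0.75 quantiles of Beta(58, 4).
Posterior mean ≈ 0.935, SD ≈ 0.031; a Normal approximation gives roughly [0.915, 0.956].
Exact: F⁻¹(0.25) = 0.918; F⁻¹(0.75) = 0.958.

[0.918, 0.958]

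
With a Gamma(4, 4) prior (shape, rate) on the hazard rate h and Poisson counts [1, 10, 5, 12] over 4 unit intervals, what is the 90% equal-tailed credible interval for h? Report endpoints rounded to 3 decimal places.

[2.912, 5.230]

Posterior: Gamma(4+28, 4+4) = Gamma(32, 8) (shape, rate).
Equal-tailed 90% interval: Gamma(32, 8) quantiles at 0.05 and 0.95.
Posterior mean ≈ 4.000, SD ≈ 0.707; a Normal approximation gives roughly [2.837, 5.163].
Exact: lower = 2.912; upper = 5.230.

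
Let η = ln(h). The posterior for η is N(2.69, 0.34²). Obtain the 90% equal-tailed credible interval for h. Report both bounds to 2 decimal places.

[8.42, 25.77]

On the log scale the 90% interval is 2.69 ± 1.645 × 0.34 = [2.1307, 3.2493].
Exponentiate: [e^2.1307, e^3.2493] = [8.42, 25.77].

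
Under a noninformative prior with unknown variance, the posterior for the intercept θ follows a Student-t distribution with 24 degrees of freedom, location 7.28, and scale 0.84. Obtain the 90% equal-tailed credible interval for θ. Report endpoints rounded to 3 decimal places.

[5.843, 8.717]

The t_24 distribution is symmetric; the 90% interval is 7.28 ± t·0.84 with t_{0.95,24} = 1.711.
Half-width: 1.711 × 0.84 = 1.437.
7.28 − 1.437 = 5.843; 7.28 + 1.437 = 8.717.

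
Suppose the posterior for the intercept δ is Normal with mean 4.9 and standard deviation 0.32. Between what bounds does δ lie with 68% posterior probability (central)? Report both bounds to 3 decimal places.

[4.582, 5.218]

The posterior is symmetric, so the 68% equal-tailed interval is δ = 4.9 ± z·0.32 with z = 0.994.
Half-width: 0.994 × 0.32 = 0.318.
4.9 − 0.318 = 4.582; 4.9 + 0.318 = 5.218.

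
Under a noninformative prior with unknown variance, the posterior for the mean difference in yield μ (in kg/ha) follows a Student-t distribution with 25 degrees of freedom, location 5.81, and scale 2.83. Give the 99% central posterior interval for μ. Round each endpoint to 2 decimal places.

The t_25 distribution is symmetric; the 99% interval is 5.81 ± t·2.83 with t_{0.995,25} = 2.787.
Half-width: 2.787 × 2.83 = 7.89.
5.81 − 7.89 = -2.08; 5.81 + 7.89 = 13.70.

[-2.08, 13.70]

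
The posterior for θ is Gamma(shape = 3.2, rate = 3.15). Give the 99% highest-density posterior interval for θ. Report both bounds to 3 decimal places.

[0.055, 2.793]

The posterior is unimodal and skewed, so the HPD interval has equal density at both endpoints and is the shortest 99% interval.
Solving f(0.055) = f(2.793) with F(2.793) − F(0.055) = 0.99 gives [0.055, 2.793].
For comparison, the equal-tailed interval is [0.126, 3.055]; the HPD is narrower and shifted toward the mode.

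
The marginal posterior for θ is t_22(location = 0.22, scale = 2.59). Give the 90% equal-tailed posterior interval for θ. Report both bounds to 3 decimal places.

[-4.227, 4.667]

The t_22 distribution is symmetric; the 90% interval is 0.22 ± t·2.59 with t_{0.95,22} = 1.717.
Half-width: 1.717 × 2.59 = 4.447.
0.22 − 4.447 = -4.227; 0.22 + 4.447 = 4.667.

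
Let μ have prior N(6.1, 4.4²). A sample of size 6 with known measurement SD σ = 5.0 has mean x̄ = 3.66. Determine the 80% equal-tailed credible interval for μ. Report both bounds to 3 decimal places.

[1.719, 6.465]

Posterior precision = 1/4.4² + 6/5.0² = 0.0517 + 0.2400 = 0.2917, so posterior SD = 1.8517.
Posterior mean = (6.1/4.4² + 6·3.66/5.0²) / 0.2917 = 4.0921.
Interval: 4.0921 ± 1.282 × 1.8517 → [1.719, 6.465].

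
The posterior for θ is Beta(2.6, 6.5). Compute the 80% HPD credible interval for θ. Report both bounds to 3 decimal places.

The posterior is unimodal and skewed, so the HPD interval has equal density at both endpoints and is the shortest 80% interval.
Solving f(0.080) = f(0.439) with F(0.439) − F(0.080) = 0.80 gives [0.080, 0.439].
For comparison, the equal-tailed interval is [0.112, 0.483]; the HPD is narrower and shifted toward the mode.

[0.080, 0.439]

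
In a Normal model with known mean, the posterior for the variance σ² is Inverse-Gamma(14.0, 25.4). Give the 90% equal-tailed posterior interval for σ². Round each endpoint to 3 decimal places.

[1.229, 3.001]

Inverse-Gamma(14.0, 25.4) quantiles: F⁻¹(0.05) and F⁻¹(0.95).
Equivalently, 1/σ² ~ Gamma(14.0, rate = 25.4); invert its 0.95 and 0.05 quantiles.
Posterior mean ≈ 1.954, SD ≈ 0.564; a Normal approximation gives roughly [1.026, 2.882].
Exact: lower = 1.229; upper = 3.001.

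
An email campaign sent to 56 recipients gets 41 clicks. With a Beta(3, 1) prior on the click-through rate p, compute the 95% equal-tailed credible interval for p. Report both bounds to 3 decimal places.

Posterior: Beta(3+41, 1+15) = Beta(44, 16).
Equal-tailed 95% interval: the 0.025 and 0.975 quantiles of Beta(44, 16).
Posterior mean ≈ 0.733, SD ≈ 0.057; a Normal approximation gives roughly [0.622, 0.844].
Exact: F⁻¹(0.025) = 0.616; F⁻¹(0.975) = 0.836.

[0.616, 0.836]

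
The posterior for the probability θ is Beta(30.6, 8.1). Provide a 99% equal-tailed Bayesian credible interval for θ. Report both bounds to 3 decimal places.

[0.601, 0.926]

Posterior: Beta(30.6, 8.1).
Equal-tailed 99% interval: the 0.005 and 0.995 quantiles of Beta(30.6, 8.1).
Posterior mean ≈ 0.791, SD ≈ 0.065; a Normal approximation gives roughly [0.624, 0.957].
Exact: F⁻¹(0.005) = 0.601; F⁻¹(0.995) = 0.926.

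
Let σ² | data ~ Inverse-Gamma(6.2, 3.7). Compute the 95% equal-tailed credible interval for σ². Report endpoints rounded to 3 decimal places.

Inverse-Gamma(6.2, 3.7) quantiles: F⁻¹(0.025) and F⁻¹(0.975).
Equivalently, 1/σ² ~ Gamma(6.2, rate = 3.7); invert its 0.975 and 0.025 quantiles.
Posterior mean ≈ 0.712, SD ≈ 0.347; a Normal approximation gives roughly [0.031, 1.392].
Exact: lower = 0.310; upper = 1.594.

[0.310, 1.594]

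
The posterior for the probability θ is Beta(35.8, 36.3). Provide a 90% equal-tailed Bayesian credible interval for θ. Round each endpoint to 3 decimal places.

Posterior: Beta(35.8, 36.3).
Equal-tailed 90% interval: the 0.05 and 0.95 quantiles of Beta(35.8, 36.3).
Posterior mean ≈ 0.497, SD ≈ 0.058; a Normal approximation gives roughly [0.400, 0.593].
Exact: F⁻¹(0.05) = 0.400; F⁻¹(0.95) = 0.593.

[0.400, 0.593]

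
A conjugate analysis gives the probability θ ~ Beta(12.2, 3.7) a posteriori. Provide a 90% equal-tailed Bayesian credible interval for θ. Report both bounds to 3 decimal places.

Posterior: Beta(12.2, 3.7).
Equal-tailed 90% interval: the 0.05 and 0.95 quantiles of Beta(12.2, 3.7).
Posterior mean ≈ 0.767, SD ≈ 0.103; a Normal approximation gives roughly [0.598, 0.936].
Exact: F⁻¹(0.05) = 0.580; F⁻¹(0.95) = 0.915.

[0.580, 0.915]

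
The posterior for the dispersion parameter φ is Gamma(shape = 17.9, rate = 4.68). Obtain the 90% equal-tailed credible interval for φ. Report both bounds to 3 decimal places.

Posterior: Gamma(shape 17.9, rate 4.68).
Equal-tailed 90% interval: Gamma(17.9, 4.68) quantiles at 0.05 and 0.95.
Posterior mean ≈ 3.825, SD ≈ 0.904; a Normal approximation gives roughly [2.338, 5.312].
Exact: lower = 2.469; upper = 5.423.

[2.469, 5.423]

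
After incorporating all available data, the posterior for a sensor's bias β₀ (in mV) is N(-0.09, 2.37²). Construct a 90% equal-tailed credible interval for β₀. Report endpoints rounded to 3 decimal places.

The posterior is symmetric, so the 90% equal-tailed interval is β₀ = -0.09 ± z·2.37 with z = 1.645.
Half-width: 1.645 × 2.37 = 3.898.
-0.09 − 3.898 = -3.988; -0.09 + 3.898 = 3.808.

[-3.988, 3.808]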